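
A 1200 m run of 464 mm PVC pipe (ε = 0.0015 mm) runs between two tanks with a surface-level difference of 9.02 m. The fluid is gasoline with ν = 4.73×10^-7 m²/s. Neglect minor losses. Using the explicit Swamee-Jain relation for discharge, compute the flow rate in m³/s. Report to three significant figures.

Q ≈ 0.440 m³/s

Swamee-Jain (Type II): Q = -0.965·√(gD⁵h_f/L)·ln[ε/(3.7D) + √(3.17ν²L/(gD³h_f))]
√(gD⁵h_f/L) = √(9.81·0.464⁵·9.02/1200) = 0.03982
ε/(3.7D) = 8.74×10^-7; √(3.17ν²L/(gD³h_f)) = 9.81×10^-6
Q = -0.965·0.03982·ln(1.069×10^-5) = 0.4399 m³/s
Check: V = 2.60 m/s, Re = 2.55×10^6, f = 0.01012, h_f = 9.03 m ≈ 9.02 m ✓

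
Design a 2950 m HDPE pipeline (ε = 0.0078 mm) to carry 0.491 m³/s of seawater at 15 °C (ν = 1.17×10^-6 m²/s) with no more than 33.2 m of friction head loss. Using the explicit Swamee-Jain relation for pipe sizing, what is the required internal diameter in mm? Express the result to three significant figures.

D ≈ 465 mm

Swamee-Jain (Type III): D = 0.66·[ε^1.25·(LQ²/(gh_f))^4.75 + ν·Q^9.4·(L/(gh_f))^5.2]^0.04
LQ²/(gh_f) = 2.184; L/(gh_f) = 9.058
Term 1 = ε^1.25·(…)^4.75 = 1.68×10^-5; Term 2 = ν·Q^9.4·(…)^5.2 = 1.38×10^-4
D = 0.66·(1.68×10^-5 + 1.38×10^-4)^0.04 = 0.4647 m = 465 mm
Check: V = 2.89 m/s, Re = 1.15×10^6, f = 0.01178, h_f = 31.9 m ≈ 33.2 m ✓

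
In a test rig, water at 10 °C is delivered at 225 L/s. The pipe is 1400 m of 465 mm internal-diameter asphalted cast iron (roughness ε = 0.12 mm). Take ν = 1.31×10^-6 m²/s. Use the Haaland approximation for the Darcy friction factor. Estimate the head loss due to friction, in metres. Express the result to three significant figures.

h_f ≈ 4.28 m

V = 4Q/(πD²) = 4·0.225/(π·0.465²) = 1.325 m/s
Re = VD/ν = 1.325·0.465/1.31×10^-6 = 4.70×10^5 → turbulent
ε/D = 0.12/465 = 2.58×10^-4
Haaland: f = 0.01588
h_f = f(L/D)V²/(2g) = 0.01588·(1400/0.465)·1.325²/(2·9.81) = 4.277 m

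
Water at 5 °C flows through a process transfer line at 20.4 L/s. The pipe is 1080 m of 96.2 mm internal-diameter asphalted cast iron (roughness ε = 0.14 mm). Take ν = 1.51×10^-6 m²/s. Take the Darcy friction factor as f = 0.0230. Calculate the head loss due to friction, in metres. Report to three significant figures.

h_f ≈ 104 m

V = 4Q/(πD²) = 4·0.0204/(π·0.0962²) = 2.807 m/s
h_f = f(L/D)V²/(2g) = 0.02300·(1080/0.0962)·2.807²/(2·9.81) = 103.7 m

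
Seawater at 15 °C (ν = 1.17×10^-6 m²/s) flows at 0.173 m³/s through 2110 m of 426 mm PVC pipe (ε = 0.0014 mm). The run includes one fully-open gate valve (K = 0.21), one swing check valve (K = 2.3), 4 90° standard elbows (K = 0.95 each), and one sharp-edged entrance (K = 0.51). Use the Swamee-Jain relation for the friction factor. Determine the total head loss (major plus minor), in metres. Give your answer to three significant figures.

V = 4Q/(πD²) = 1.214 m/s; V²/2g = 0.07509 m
Re = 4.42×10^5, ε/D = 3.29×10^-6 → f = 0.01343 (Swamee-Jain)
Major: h_f = f(L/D)·V²/2g = 0.01343·4953·0.07509 = 4.996 m
Minor: ΣK = 6.82; h_m = ΣK·V²/2g = 0.5121 m
Total H_L = 4.996 + 0.5121 = 5.508 m

H_L ≈ 5.51 m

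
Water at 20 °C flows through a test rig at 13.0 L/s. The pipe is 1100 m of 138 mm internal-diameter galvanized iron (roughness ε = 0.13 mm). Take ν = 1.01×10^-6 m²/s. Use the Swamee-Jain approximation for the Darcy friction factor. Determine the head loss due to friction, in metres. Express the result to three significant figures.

h_f ≈ 6.69 m

V = 4Q/(πD²) = 4·0.0130/(π·0.138²) = 0.8692 m/s
Re = VD/ν = 0.8692·0.138/1.01×10^-6 = 1.19×10^5 → turbulent
ε/D = 0.13/138 = 9.42×10^-4
Swamee-Jain: f = 0.02179
h_f = f(L/D)V²/(2g) = 0.02179·(1100/0.138)·0.8692²/(2·9.81) = 6.688 m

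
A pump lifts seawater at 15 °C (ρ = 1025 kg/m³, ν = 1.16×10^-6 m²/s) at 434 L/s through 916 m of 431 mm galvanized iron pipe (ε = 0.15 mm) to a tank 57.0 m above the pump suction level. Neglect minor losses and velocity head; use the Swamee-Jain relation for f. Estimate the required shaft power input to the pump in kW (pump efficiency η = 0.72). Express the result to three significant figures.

P_shaft ≈ 439 kW

V = 4Q/(πD²) = 2.975 m/s; Re = 1.11×10^6; ε/D = 3.48×10^-4; f = 0.01611
h_f = f(L/D)V²/2g = 15.44 m
Total head H = z + h_f = 57.0 + 15.44 = 72.44 m
P_hyd = ρgQH = 1025·9.81·0.434·72.44 = 316.1 kW
P_shaft = P_hyd/η = 316.1/0.72 = 439.1 kW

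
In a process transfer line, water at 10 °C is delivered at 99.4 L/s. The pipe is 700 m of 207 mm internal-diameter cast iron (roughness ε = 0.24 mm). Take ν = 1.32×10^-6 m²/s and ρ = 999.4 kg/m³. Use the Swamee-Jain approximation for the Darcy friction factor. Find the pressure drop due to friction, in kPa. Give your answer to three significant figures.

V = 4Q/(πD²) = 4·0.0994/(π·0.207²) = 2.954 m/s
Re = VD/ν = 2.954·0.207/1.32×10^-6 = 4.63×10^5 → turbulent
ε/D = 0.24/207 = 0.00116
Swamee-Jain: f = 0.02107
h_f = f(L/D)V²/(2g) = 0.02107·(700/0.207)·2.954²/(2·9.81) = 31.68 m
Δp = ρg·h_f = 999.4·9.81·31.68 = 310.6 kPa

Δp ≈ 311 kPa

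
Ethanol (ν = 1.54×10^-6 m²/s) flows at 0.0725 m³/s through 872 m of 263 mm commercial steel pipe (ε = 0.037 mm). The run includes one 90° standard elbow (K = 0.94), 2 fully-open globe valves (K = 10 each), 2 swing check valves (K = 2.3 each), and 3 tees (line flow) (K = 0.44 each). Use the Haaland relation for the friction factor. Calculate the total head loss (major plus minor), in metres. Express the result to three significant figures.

H_L ≈ 7.30 m

V = 4Q/(πD²) = 1.335 m/s; V²/2g = 0.09078 m
Re = 2.28×10^5, ε/D = 1.41×10^-4 → f = 0.01616 (Haaland)
Major: h_f = f(L/D)·V²/2g = 0.01616·3316·0.09078 = 4.865 m
Minor: ΣK = 26.9; h_m = ΣK·V²/2g = 2.438 m
Total H_L = 4.865 + 2.438 = 7.303 m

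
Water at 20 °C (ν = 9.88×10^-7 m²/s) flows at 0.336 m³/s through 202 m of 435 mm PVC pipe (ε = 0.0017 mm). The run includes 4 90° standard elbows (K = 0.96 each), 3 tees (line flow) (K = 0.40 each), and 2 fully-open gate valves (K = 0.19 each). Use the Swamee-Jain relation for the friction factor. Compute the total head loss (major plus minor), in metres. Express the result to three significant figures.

H_L ≈ 2.83 m

V = 4Q/(πD²) = 2.261 m/s; V²/2g = 0.2605 m
Re = 9.95×10^5, ε/D = 3.91×10^-6 → f = 0.01171 (Swamee-Jain)
Major: h_f = f(L/D)·V²/2g = 0.01171·464.4·0.2605 = 1.417 m
Minor: ΣK = 5.42; h_m = ΣK·V²/2g = 1.412 m
Total H_L = 1.417 + 1.412 = 2.829 m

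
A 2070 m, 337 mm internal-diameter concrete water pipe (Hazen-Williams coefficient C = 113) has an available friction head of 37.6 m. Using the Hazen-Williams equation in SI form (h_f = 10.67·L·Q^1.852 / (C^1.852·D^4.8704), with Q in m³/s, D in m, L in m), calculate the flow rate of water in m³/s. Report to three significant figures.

Rearranging: Q = [h_f·C^1.852·D^4.8704 / (10.67·L)]^(1/1.852)
Q = [37.6·113^1.852·0.337^4.8704 / (10.67·2070)]^0.540 = 0.2069 m³/s

Q ≈ 0.207 m³/s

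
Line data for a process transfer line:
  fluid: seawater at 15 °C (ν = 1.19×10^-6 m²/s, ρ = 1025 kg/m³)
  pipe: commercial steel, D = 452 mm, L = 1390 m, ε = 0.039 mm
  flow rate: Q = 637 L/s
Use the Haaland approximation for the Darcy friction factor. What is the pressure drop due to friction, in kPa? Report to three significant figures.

V = 4Q/(πD²) = 4·0.637/(π·0.452²) = 3.970 m/s
Re = VD/ν = 3.970·0.452/1.19×10^-6 = 1.51×10^6 → turbulent
ε/D = 0.039/452 = 8.63×10^-5
Haaland: f = 0.01271
h_f = f(L/D)V²/(2g) = 0.01271·(1390/0.452)·3.970²/(2·9.81) = 31.39 m
Δp = ρg·h_f = 1025·9.81·31.39 = 315.6 kPa

Δp ≈ 316 kPa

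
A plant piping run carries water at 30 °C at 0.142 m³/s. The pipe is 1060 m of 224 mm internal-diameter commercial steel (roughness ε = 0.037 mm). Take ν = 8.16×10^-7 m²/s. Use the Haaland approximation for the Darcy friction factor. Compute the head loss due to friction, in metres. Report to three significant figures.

h_f ≈ 44.5 m

V = 4Q/(πD²) = 4·0.142/(π·0.224²) = 3.603 m/s
Re = VD/ν = 3.603·0.224/8.16×10^-7 = 9.89×10^5 → turbulent
ε/D = 0.037/224 = 1.65×10^-4
Haaland: f = 0.01420
h_f = f(L/D)V²/(2g) = 0.01420·(1060/0.224)·3.603²/(2·9.81) = 44.48 m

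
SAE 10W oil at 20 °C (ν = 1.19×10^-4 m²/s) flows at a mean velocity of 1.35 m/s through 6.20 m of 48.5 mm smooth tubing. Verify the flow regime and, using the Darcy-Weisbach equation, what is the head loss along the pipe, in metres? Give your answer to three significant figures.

Re = VD/ν = 1.35·0.04850/1.19×10^-4 = 550 → laminar (Re < 2300)
f = 64/Re = 0.1163
h_f = f(L/D)V²/(2g) = 0.1163·(6.20/0.04850)·1.35²/(2·9.81) = 1.381 m

h_f ≈ 1.38 m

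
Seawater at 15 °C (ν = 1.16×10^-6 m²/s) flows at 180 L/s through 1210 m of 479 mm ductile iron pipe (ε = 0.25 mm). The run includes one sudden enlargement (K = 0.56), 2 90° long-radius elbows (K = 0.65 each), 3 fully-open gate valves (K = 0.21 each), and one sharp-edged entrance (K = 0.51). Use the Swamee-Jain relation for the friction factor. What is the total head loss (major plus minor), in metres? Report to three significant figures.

V = 4Q/(πD²) = 0.9989 m/s; V²/2g = 0.05085 m
Re = 4.12×10^5, ε/D = 5.22×10^-4 → f = 0.01809 (Swamee-Jain)
Major: h_f = f(L/D)·V²/2g = 0.01809·2526·0.05085 = 2.324 m
Minor: ΣK = 3.00; h_m = ΣK·V²/2g = 0.1526 m
Total H_L = 2.324 + 0.1526 = 2.477 m

H_L ≈ 2.48 m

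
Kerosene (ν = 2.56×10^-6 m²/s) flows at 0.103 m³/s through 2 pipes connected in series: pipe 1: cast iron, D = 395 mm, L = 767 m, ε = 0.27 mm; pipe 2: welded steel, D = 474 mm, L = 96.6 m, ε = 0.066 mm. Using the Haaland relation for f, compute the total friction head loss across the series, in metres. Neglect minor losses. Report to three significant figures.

H ≈ 1.48 m

Pipe 1: V = 0.8405 m/s, Re = 1.30×10^5, ε/D = 6.84×10^-4, f = 0.02026, h_1 = f(L/D)V²/2g = 1.416 m
Pipe 2: V = 0.5837 m/s, Re = 1.08×10^5, ε/D = 1.39×10^-4, f = 0.01820, h_2 = f(L/D)V²/2g = 0.06439 m
Series → Q common, losses add: H = Σh = 1.481 m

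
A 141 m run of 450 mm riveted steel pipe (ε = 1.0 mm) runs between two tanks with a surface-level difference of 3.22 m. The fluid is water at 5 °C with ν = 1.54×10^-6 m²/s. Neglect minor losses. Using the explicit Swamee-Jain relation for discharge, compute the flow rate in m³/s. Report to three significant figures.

Q ≈ 0.458 m³/s

Swamee-Jain (Type II): Q = -0.965·√(gD⁵h_f/L)·ln[ε/(3.7D) + √(3.17ν²L/(gD³h_f))]
√(gD⁵h_f/L) = √(9.81·0.450⁵·3.22/141) = 0.06430
ε/(3.7D) = 6.01×10^-4; √(3.17ν²L/(gD³h_f)) = 1.92×10^-5
Q = -0.965·0.06430·ln(6.198×10^-4) = 0.4583 m³/s
Check: V = 2.88 m/s, Re = 8.42×10^5, f = 0.02438, h_f = 3.23 m ≈ 3.22 m ✓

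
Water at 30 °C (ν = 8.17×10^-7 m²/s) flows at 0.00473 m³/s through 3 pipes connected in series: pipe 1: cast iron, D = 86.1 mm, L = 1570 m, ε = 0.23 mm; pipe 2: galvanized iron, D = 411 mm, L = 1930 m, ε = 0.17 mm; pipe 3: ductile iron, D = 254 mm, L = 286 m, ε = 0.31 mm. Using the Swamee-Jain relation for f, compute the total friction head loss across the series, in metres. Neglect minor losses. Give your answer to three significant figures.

Pipe 1: V = 0.8124 m/s, Re = 8.56×10^4, ε/D = 0.00267, f = 0.02721, h_1 = f(L/D)V²/2g = 16.69 m
Pipe 2: V = 0.03565 m/s, Re = 1.79×10^4, ε/D = 4.14×10^-4, f = 0.02749, h_2 = f(L/D)V²/2g = 0.008362 m
Pipe 3: V = 0.09335 m/s, Re = 2.90×10^4, ε/D = 0.00122, f = 0.02680, h_3 = f(L/D)V²/2g = 0.01340 m
Series → Q common, losses add: H = Σh = 16.71 m

H ≈ 16.7 m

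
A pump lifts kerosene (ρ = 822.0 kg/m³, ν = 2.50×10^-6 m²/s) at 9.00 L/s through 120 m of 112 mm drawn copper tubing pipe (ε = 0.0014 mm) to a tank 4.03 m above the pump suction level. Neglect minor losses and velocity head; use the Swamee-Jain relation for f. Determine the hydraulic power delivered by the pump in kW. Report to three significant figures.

V = 4Q/(πD²) = 0.9135 m/s; Re = 4.09×10^4; ε/D = 1.25×10^-5; f = 0.02178
h_f = f(L/D)V²/2g = 0.9924 m
Total head H = z + h_f = 4.03 + 0.9924 = 5.022 m
P_hyd = ρgQH = 822.0·9.81·0.00900·5.022 = 0.3645 kW

P_hyd ≈ 0.364 kW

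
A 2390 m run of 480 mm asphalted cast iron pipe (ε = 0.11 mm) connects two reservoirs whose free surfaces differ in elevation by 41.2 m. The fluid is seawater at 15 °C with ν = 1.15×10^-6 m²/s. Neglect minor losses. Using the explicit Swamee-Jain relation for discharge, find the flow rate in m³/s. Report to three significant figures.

Swamee-Jain (Type II): Q = -0.965·√(gD⁵h_f/L)·ln[ε/(3.7D) + √(3.17ν²L/(gD³h_f))]
√(gD⁵h_f/L) = √(9.81·0.480⁵·41.2/2390) = 0.06564
ε/(3.7D) = 6.19×10^-5; √(3.17ν²L/(gD³h_f)) = 1.50×10^-5
Q = -0.965·0.06564·ln(7.691×10^-5) = 0.6001 m³/s
Check: V = 3.32 m/s, Re = 1.38×10^6, f = 0.01485, h_f = 41.5 m ≈ 41.2 m ✓

Q ≈ 0.600 m³/s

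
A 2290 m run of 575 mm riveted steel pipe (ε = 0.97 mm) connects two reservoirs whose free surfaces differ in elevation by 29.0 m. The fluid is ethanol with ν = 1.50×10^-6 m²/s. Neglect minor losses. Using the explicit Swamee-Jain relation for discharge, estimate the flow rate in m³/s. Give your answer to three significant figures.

Q ≈ 0.653 m³/s

Swamee-Jain (Type II): Q = -0.965·√(gD⁵h_f/L)·ln[ε/(3.7D) + √(3.17ν²L/(gD³h_f))]
√(gD⁵h_f/L) = √(9.81·0.575⁵·29.0/2290) = 0.08837
ε/(3.7D) = 4.56×10^-4; √(3.17ν²L/(gD³h_f)) = 1.74×10^-5
Q = -0.965·0.08837·ln(4.733×10^-4) = 0.6528 m³/s
Check: V = 2.51 m/s, Re = 9.64×10^5, f = 0.02269, h_f = 29.1 m ≈ 29.0 m ✓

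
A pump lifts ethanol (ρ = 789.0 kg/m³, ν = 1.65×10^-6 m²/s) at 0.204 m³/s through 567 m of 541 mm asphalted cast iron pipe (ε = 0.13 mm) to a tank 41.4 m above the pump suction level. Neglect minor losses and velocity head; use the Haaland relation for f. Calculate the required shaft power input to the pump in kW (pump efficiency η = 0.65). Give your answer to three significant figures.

V = 4Q/(πD²) = 0.8875 m/s; Re = 2.91×10^5; ε/D = 2.40×10^-4; f = 0.01642
h_f = f(L/D)V²/2g = 0.6908 m
Total head H = z + h_f = 41.4 + 0.6908 = 42.09 m
P_hyd = ρgQH = 789.0·9.81·0.204·42.09 = 66.46 kW
P_shaft = P_hyd/η = 66.46/0.65 = 102.2 kW

P_shaft ≈ 102 kW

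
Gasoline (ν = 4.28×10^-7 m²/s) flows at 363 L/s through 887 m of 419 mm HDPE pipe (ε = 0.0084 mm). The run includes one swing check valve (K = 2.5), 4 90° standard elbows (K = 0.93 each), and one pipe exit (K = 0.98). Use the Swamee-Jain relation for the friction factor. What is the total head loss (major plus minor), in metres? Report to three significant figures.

V = 4Q/(πD²) = 2.633 m/s; V²/2g = 0.3532 m
Re = 2.58×10^6, ε/D = 2.00×10^-5 → f = 0.01076 (Swamee-Jain)
Major: h_f = f(L/D)·V²/2g = 0.01076·2117·0.3532 = 8.050 m
Minor: ΣK = 7.20; h_m = ΣK·V²/2g = 2.543 m
Total H_L = 8.050 + 2.543 = 10.59 m

H_L ≈ 10.6 m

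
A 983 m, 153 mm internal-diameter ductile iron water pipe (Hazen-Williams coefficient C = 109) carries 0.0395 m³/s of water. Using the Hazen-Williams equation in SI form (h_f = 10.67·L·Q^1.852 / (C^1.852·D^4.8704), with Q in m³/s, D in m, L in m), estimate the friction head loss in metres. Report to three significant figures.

h_f = 10.67·983·0.0395^1.852 / (109^1.852·0.153^4.8704) = 41.61 m

h_f ≈ 41.6 m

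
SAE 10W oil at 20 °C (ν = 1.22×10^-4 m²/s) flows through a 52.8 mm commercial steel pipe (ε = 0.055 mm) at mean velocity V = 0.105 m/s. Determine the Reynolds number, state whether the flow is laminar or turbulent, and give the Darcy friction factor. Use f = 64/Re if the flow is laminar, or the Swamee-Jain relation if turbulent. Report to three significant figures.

Re ≈ 45.4; laminar; f = 64/Re ≈ 1.41

Re = VD/ν = 0.1050·0.0528/1.22×10^-4 = 45.4
Re < 2300 → laminar → f = 64/Re = 1.408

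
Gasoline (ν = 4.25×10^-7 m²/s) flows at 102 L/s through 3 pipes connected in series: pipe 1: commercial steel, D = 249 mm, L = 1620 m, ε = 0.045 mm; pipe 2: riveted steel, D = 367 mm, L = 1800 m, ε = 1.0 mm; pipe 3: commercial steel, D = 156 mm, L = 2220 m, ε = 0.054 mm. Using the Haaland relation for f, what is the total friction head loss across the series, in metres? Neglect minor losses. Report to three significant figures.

Pipe 1: V = 2.095 m/s, Re = 1.23×10^6, ε/D = 1.81×10^-4, f = 0.01423, h_1 = f(L/D)V²/2g = 20.70 m
Pipe 2: V = 0.9642 m/s, Re = 8.33×10^5, ε/D = 0.00272, f = 0.02568, h_2 = f(L/D)V²/2g = 5.968 m
Pipe 3: V = 5.337 m/s, Re = 1.96×10^6, ε/D = 3.46×10^-4, f = 0.01573, h_3 = f(L/D)V²/2g = 325.0 m
Series → Q common, losses add: H = Σh = 351.7 m

H ≈ 352 m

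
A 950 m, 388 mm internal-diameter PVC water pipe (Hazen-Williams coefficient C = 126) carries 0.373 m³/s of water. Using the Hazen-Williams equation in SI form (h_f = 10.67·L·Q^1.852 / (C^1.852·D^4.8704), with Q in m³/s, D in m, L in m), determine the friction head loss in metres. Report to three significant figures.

h_f = 10.67·950·0.373^1.852 / (126^1.852·0.388^4.8704) = 21.15 m

h_f ≈ 21.2 m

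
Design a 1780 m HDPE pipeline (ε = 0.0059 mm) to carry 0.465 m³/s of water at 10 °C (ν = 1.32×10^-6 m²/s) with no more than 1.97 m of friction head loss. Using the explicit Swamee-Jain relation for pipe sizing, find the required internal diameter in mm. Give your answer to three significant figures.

Swamee-Jain (Type III): D = 0.66·[ε^1.25·(LQ²/(gh_f))^4.75 + ν·Q^9.4·(L/(gh_f))^5.2]^0.04
LQ²/(gh_f) = 19.92; L/(gh_f) = 92.11
Term 1 = ε^1.25·(…)^4.75 = 0.431; Term 2 = ν·Q^9.4·(…)^5.2 = 16.2
D = 0.66·(0.431 + 16.2)^0.04 = 0.7385 m = 739 mm
Check: V = 1.09 m/s, Re = 6.07×10^5, f = 0.01279, h_f = 1.85 m ≈ 1.97 m ✓

D ≈ 739 mm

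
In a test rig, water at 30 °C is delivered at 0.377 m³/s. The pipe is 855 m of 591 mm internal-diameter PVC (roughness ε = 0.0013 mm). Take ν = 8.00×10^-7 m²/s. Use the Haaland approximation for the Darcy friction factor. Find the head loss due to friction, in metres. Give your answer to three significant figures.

V = 4Q/(πD²) = 4·0.377/(π·0.591²) = 1.374 m/s
Re = VD/ν = 1.374·0.591/8.00×10^-7 = 1.02×10^6 → turbulent
ε/D = 0.0013/591 = 2.20×10^-6
Haaland: f = 0.01159
h_f = f(L/D)V²/(2g) = 0.01159·(855/0.591)·1.374²/(2·9.81) = 1.614 m

h_f ≈ 1.61 m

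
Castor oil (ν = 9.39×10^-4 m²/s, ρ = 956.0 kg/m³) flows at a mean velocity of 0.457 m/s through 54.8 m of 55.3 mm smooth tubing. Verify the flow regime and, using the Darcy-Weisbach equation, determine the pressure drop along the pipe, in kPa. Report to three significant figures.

Re = VD/ν = 0.457·0.05530/9.39×10^-4 = 26.9 → laminar (Re < 2300)
f = 64/Re = 2.378
h_f = f(L/D)V²/(2g) = 2.378·(54.8/0.05530)·0.457²/(2·9.81) = 25.08 m
Δp = ρg·h_f = 956.0·9.81·25.08 = 235.2 kPa

Δp ≈ 235 kPa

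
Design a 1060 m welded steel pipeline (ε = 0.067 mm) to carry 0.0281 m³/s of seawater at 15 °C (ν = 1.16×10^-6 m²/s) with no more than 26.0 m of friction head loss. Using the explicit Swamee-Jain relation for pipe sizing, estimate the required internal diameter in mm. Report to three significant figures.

D ≈ 140 mm

Swamee-Jain (Type III): D = 0.66·[ε^1.25·(LQ²/(gh_f))^4.75 + ν·Q^9.4·(L/(gh_f))^5.2]^0.04
LQ²/(gh_f) = 0.003282; L/(gh_f) = 4.156
Term 1 = ε^1.25·(…)^4.75 = 9.64×10^-18; Term 2 = ν·Q^9.4·(…)^5.2 = 5.00×10^-18
D = 0.66·(9.64×10^-18 + 5.00×10^-18)^0.04 = 0.1400 m = 140 mm
Check: V = 1.83 m/s, Re = 2.20×10^5, f = 0.01866, h_f = 24.0 m ≈ 26.0 m ✓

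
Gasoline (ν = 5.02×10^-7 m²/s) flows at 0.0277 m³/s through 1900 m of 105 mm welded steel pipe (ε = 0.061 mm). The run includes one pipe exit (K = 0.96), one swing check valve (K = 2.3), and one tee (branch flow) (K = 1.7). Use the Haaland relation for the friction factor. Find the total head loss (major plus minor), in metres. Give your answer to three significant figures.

H_L ≈ 171 m

V = 4Q/(πD²) = 3.199 m/s; V²/2g = 0.5216 m
Re = 6.69×10^5, ε/D = 5.81×10^-4 → f = 0.01789 (Haaland)
Major: h_f = f(L/D)·V²/2g = 0.01789·18095·0.5216 = 168.9 m
Minor: ΣK = 4.96; h_m = ΣK·V²/2g = 2.587 m
Total H_L = 168.9 + 2.587 = 171.4 m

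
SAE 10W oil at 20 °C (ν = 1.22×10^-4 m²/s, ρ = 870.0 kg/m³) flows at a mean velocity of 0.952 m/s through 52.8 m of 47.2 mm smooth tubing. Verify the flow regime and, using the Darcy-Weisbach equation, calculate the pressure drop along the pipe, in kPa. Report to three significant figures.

Re = VD/ν = 0.952·0.04720/1.22×10^-4 = 368 → laminar (Re < 2300)
f = 64/Re = 0.1738
h_f = f(L/D)V²/(2g) = 0.1738·(52.8/0.04720)·0.952²/(2·9.81) = 8.979 m
Δp = ρg·h_f = 870.0·9.81·8.979 = 76.63 kPa

Δp ≈ 76.6 kPa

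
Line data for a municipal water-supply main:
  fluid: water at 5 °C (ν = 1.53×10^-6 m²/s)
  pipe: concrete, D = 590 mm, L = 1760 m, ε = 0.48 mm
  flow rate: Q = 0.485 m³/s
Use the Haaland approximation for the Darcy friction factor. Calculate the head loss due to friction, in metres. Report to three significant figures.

h_f ≈ 9.17 m

V = 4Q/(πD²) = 4·0.485/(π·0.590²) = 1.774 m/s
Re = VD/ν = 1.774·0.590/1.53×10^-6 = 6.84×10^5 → turbulent
ε/D = 0.48/590 = 8.14×10^-4
Haaland: f = 0.01917
h_f = f(L/D)V²/(2g) = 0.01917·(1760/0.590)·1.774²/(2·9.81) = 9.172 m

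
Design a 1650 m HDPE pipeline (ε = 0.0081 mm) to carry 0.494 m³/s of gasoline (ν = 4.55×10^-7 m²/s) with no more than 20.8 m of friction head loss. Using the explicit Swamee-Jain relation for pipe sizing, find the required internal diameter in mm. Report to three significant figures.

D ≈ 441 mm

Swamee-Jain (Type III): D = 0.66·[ε^1.25·(LQ²/(gh_f))^4.75 + ν·Q^9.4·(L/(gh_f))^5.2]^0.04
LQ²/(gh_f) = 1.973; L/(gh_f) = 8.086
Term 1 = ε^1.25·(…)^4.75 = 1.09×10^-5; Term 2 = ν·Q^9.4·(…)^5.2 = 3.16×10^-5
D = 0.66·(1.09×10^-5 + 3.16×10^-5)^0.04 = 0.4412 m = 441 mm
Check: V = 3.23 m/s, Re = 3.13×10^6, f = 0.01049, h_f = 20.9 m ≈ 20.8 m ✓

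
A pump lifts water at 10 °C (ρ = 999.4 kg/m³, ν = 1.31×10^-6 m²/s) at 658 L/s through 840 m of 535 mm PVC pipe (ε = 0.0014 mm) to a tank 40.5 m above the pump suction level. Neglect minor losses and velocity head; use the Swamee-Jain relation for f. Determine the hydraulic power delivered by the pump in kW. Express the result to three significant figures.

V = 4Q/(πD²) = 2.927 m/s; Re = 1.20×10^6; ε/D = 2.62×10^-6; f = 0.01134
h_f = f(L/D)V²/2g = 7.775 m
Total head H = z + h_f = 40.5 + 7.775 = 48.27 m
P_hyd = ρgQH = 999.4·9.81·0.658·48.27 = 311.4 kW

P_hyd ≈ 311 kW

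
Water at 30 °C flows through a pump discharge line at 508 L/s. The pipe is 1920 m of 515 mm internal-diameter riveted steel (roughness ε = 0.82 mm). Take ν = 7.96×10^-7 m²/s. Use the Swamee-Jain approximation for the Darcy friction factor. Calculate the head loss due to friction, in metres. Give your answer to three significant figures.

V = 4Q/(πD²) = 4·0.508/(π·0.515²) = 2.439 m/s
Re = VD/ν = 2.439·0.515/7.96×10^-7 = 1.58×10^6 → turbulent
ε/D = 0.82/515 = 0.00159
Swamee-Jain: f = 0.02226
h_f = f(L/D)V²/(2g) = 0.02226·(1920/0.515)·2.439²/(2·9.81) = 25.16 m

h_f ≈ 25.2 m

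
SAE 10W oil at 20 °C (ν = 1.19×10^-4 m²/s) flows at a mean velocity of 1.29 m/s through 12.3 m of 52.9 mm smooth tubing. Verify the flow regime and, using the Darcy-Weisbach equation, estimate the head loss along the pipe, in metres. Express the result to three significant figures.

h_f ≈ 2.20 m

Re = VD/ν = 1.29·0.05290/1.19×10^-4 = 573 → laminar (Re < 2300)
f = 64/Re = 0.1116
h_f = f(L/D)V²/(2g) = 0.1116·(12.3/0.05290)·1.29²/(2·9.81) = 2.201 m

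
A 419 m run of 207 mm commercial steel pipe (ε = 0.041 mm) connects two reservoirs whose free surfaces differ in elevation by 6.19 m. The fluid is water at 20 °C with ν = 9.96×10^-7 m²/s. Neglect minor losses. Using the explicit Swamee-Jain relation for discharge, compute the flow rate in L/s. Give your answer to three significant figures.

Swamee-Jain (Type II): Q = -0.965·√(gD⁵h_f/L)·ln[ε/(3.7D) + √(3.17ν²L/(gD³h_f))]
√(gD⁵h_f/L) = √(9.81·0.207⁵·6.19/419) = 0.007422
ε/(3.7D) = 5.35×10^-5; √(3.17ν²L/(gD³h_f)) = 4.95×10^-5
Q = -0.965·0.007422·ln(1.030×10^-4) = 0.06575 m³/s
Check: V = 1.95 m/s, Re = 4.06×10^5, f = 0.01579, h_f = 6.22 m ≈ 6.19 m ✓

Q ≈ 65.8 L/s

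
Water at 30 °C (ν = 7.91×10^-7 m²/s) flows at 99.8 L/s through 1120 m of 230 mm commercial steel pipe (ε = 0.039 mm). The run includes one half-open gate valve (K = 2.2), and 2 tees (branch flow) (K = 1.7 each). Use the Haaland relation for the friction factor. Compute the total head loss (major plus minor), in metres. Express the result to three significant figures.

V = 4Q/(πD²) = 2.402 m/s; V²/2g = 0.2941 m
Re = 6.98×10^5, ε/D = 1.70×10^-4 → f = 0.01459 (Haaland)
Major: h_f = f(L/D)·V²/2g = 0.01459·4870·0.2941 = 20.89 m
Minor: ΣK = 5.60; h_m = ΣK·V²/2g = 1.647 m
Total H_L = 20.89 + 1.647 = 22.54 m

H_L ≈ 22.5 m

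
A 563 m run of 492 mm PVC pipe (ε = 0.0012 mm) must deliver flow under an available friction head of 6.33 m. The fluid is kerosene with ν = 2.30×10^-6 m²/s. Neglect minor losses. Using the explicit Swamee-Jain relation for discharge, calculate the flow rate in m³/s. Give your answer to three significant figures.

Swamee-Jain (Type II): Q = -0.965·√(gD⁵h_f/L)·ln[ε/(3.7D) + √(3.17ν²L/(gD³h_f))]
√(gD⁵h_f/L) = √(9.81·0.492⁵·6.33/563) = 0.05639
ε/(3.7D) = 6.59×10^-7; √(3.17ν²L/(gD³h_f)) = 3.57×10^-5
Q = -0.965·0.05639·ln(3.639×10^-5) = 0.5562 m³/s
Check: V = 2.93 m/s, Re = 6.26×10^5, f = 0.01263, h_f = 6.30 m ≈ 6.33 m ✓

Q ≈ 0.556 m³/s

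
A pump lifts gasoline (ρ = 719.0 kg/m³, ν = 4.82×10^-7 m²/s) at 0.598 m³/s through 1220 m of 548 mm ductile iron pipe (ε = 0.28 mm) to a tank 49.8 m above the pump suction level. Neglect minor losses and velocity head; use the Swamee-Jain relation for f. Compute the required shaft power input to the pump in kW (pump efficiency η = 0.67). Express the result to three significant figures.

P_shaft ≈ 392 kW

V = 4Q/(πD²) = 2.535 m/s; Re = 2.88×10^6; ε/D = 5.11×10^-4; f = 0.01702
h_f = f(L/D)V²/2g = 12.41 m
Total head H = z + h_f = 49.8 + 12.41 = 62.21 m
P_hyd = ρgQH = 719.0·9.81·0.598·62.21 = 262.4 kW
P_shaft = P_hyd/η = 262.4/0.67 = 391.7 kW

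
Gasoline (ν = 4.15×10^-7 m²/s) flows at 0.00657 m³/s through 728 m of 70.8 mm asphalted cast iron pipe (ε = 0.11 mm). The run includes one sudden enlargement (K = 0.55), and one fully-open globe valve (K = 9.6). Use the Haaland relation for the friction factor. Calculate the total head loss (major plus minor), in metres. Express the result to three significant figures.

V = 4Q/(πD²) = 1.669 m/s; V²/2g = 0.1419 m
Re = 2.85×10^5, ε/D = 0.00155 → f = 0.02263 (Haaland)
Major: h_f = f(L/D)·V²/2g = 0.02263·10282·0.1419 = 33.03 m
Minor: ΣK = 10.2; h_m = ΣK·V²/2g = 1.441 m
Total H_L = 33.03 + 1.441 = 34.47 m

H_L ≈ 34.5 m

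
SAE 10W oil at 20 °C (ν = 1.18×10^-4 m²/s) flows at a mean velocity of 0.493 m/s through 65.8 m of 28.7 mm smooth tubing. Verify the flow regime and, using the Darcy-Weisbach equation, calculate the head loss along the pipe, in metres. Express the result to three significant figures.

Re = VD/ν = 0.493·0.02870/1.18×10^-4 = 120 → laminar (Re < 2300)
f = 64/Re = 0.5337
h_f = f(L/D)V²/(2g) = 0.5337·(65.8/0.02870)·0.493²/(2·9.81) = 15.16 m

h_f ≈ 15.2 m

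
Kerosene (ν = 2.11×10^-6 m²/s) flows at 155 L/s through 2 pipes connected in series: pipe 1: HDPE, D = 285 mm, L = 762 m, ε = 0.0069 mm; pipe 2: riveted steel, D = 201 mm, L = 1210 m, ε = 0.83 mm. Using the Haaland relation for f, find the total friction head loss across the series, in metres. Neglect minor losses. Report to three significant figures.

Pipe 1: V = 2.430 m/s, Re = 3.28×10^5, ε/D = 2.42×10^-5, f = 0.01432, h_1 = f(L/D)V²/2g = 11.52 m
Pipe 2: V = 4.885 m/s, Re = 4.65×10^5, ε/D = 0.00413, f = 0.02895, h_2 = f(L/D)V²/2g = 212.0 m
Series → Q common, losses add: H = Σh = 223.5 m

H ≈ 223 m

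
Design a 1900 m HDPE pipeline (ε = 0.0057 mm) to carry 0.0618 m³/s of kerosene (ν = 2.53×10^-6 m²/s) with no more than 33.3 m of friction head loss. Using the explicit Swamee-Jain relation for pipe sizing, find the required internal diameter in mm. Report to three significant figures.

D ≈ 200 mm

Swamee-Jain (Type III): D = 0.66·[ε^1.25·(LQ²/(gh_f))^4.75 + ν·Q^9.4·(L/(gh_f))^5.2]^0.04
LQ²/(gh_f) = 0.02221; L/(gh_f) = 5.816
Term 1 = ε^1.25·(…)^4.75 = 3.90×10^-15; Term 2 = ν·Q^9.4·(…)^5.2 = 1.03×10^-13
D = 0.66·(3.90×10^-15 + 1.03×10^-13)^0.04 = 0.1999 m = 200 mm
Check: V = 1.97 m/s, Re = 1.56×10^5, f = 0.01654, h_f = 31.1 m ≈ 33.3 m ✓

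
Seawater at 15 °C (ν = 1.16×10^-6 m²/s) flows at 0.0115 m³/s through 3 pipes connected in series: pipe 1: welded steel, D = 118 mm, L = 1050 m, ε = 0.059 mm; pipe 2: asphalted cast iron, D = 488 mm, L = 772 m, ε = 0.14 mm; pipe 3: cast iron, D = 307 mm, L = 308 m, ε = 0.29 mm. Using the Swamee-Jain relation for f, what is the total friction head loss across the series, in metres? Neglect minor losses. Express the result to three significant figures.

H ≈ 10.2 m

Pipe 1: V = 1.052 m/s, Re = 1.07×10^5, ε/D = 5.00×10^-4, f = 0.02024, h_1 = f(L/D)V²/2g = 10.15 m
Pipe 2: V = 0.06148 m/s, Re = 2.59×10^4, ε/D = 2.87×10^-4, f = 0.02502, h_2 = f(L/D)V²/2g = 0.007627 m
Pipe 3: V = 0.1554 m/s, Re = 4.11×10^4, ε/D = 9.45×10^-4, f = 0.02471, h_3 = f(L/D)V²/2g = 0.03049 m
Series → Q common, losses add: H = Σh = 10.19 m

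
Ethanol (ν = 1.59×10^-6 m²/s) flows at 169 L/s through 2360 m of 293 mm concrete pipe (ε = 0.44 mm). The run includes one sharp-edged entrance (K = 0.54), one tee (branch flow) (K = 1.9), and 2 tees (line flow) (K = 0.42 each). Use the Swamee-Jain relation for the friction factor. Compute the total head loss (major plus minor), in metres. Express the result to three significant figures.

V = 4Q/(πD²) = 2.506 m/s; V²/2g = 0.3202 m
Re = 4.62×10^5, ε/D = 0.00150 → f = 0.02234 (Swamee-Jain)
Major: h_f = f(L/D)·V²/2g = 0.02234·8055·0.3202 = 57.62 m
Minor: ΣK = 3.28; h_m = ΣK·V²/2g = 1.050 m
Total H_L = 57.62 + 1.050 = 58.67 m

H_L ≈ 58.7 m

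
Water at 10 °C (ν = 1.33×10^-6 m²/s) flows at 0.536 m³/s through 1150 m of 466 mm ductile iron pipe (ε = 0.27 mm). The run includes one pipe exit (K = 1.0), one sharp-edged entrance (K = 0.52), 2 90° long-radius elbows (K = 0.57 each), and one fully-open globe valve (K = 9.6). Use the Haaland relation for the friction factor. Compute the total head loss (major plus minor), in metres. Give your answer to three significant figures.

H_L ≈ 28.1 m

V = 4Q/(πD²) = 3.143 m/s; V²/2g = 0.5034 m
Re = 1.10×10^6, ε/D = 5.79×10^-4 → f = 0.01766 (Haaland)
Major: h_f = f(L/D)·V²/2g = 0.01766·2468·0.5034 = 21.94 m
Minor: ΣK = 12.3; h_m = ΣK·V²/2g = 6.172 m
Total H_L = 21.94 + 6.172 = 28.11 m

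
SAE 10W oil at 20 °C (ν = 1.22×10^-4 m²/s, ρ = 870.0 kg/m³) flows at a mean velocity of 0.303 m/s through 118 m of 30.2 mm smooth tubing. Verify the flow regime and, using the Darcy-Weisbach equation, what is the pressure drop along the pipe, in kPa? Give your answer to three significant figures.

Re = VD/ν = 0.303·0.03020/1.22×10^-4 = 75.0 → laminar (Re < 2300)
f = 64/Re = 0.8533
h_f = f(L/D)V²/(2g) = 0.8533·(118/0.03020)·0.303²/(2·9.81) = 15.60 m
Δp = ρg·h_f = 870.0·9.81·15.60 = 133.1 kPa

Δp ≈ 133 kPa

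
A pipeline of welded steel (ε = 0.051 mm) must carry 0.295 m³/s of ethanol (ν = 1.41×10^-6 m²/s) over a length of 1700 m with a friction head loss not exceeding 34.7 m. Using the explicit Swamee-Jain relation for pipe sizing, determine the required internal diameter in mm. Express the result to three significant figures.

D ≈ 352 mm

Swamee-Jain (Type III): D = 0.66·[ε^1.25·(LQ²/(gh_f))^4.75 + ν·Q^9.4·(L/(gh_f))^5.2]^0.04
LQ²/(gh_f) = 0.4346; L/(gh_f) = 4.994
Term 1 = ε^1.25·(…)^4.75 = 8.23×10^-8; Term 2 = ν·Q^9.4·(…)^5.2 = 6.27×10^-8
D = 0.66·(8.23×10^-8 + 6.27×10^-8)^0.04 = 0.3516 m = 352 mm
Check: V = 3.04 m/s, Re = 7.58×10^5, f = 0.01442, h_f = 32.8 m ≈ 34.7 m ✓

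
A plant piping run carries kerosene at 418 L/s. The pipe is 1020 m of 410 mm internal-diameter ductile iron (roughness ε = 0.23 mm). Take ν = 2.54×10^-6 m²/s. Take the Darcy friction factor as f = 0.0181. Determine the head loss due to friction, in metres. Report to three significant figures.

V = 4Q/(πD²) = 4·0.418/(π·0.410²) = 3.166 m/s
h_f = f(L/D)V²/(2g) = 0.01810·(1020/0.410)·3.166²/(2·9.81) = 23.01 m

h_f ≈ 23.0 m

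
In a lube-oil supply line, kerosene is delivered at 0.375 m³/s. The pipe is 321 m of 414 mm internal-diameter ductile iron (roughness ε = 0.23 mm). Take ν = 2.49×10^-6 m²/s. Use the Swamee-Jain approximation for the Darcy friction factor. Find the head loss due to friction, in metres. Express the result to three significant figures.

h_f ≈ 5.58 m

V = 4Q/(πD²) = 4·0.375/(π·0.414²) = 2.786 m/s
Re = VD/ν = 2.786·0.414/2.49×10^-6 = 4.63×10^5 → turbulent
ε/D = 0.23/414 = 5.56×10^-4
Swamee-Jain: f = 0.01818
h_f = f(L/D)V²/(2g) = 0.01818·(321/0.414)·2.786²/(2·9.81) = 5.576 m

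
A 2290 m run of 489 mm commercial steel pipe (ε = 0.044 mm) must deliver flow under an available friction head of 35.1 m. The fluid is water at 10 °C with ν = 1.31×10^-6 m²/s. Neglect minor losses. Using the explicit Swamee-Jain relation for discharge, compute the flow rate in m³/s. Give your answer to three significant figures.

Swamee-Jain (Type II): Q = -0.965·√(gD⁵h_f/L)·ln[ε/(3.7D) + √(3.17ν²L/(gD³h_f))]
√(gD⁵h_f/L) = √(9.81·0.489⁵·35.1/2290) = 0.06484
ε/(3.7D) = 2.43×10^-5; √(3.17ν²L/(gD³h_f)) = 1.76×10^-5
Q = -0.965·0.06484·ln(4.191×10^-5) = 0.6307 m³/s
Check: V = 3.36 m/s, Re = 1.25×10^6, f = 0.01311, h_f = 35.3 m ≈ 35.1 m ✓

Q ≈ 0.631 m³/s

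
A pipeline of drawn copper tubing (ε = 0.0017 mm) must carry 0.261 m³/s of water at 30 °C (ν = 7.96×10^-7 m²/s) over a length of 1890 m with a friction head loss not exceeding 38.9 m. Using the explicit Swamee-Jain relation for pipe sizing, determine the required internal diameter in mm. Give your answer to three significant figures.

Swamee-Jain (Type III): D = 0.66·[ε^1.25·(LQ²/(gh_f))^4.75 + ν·Q^9.4·(L/(gh_f))^5.2]^0.04
LQ²/(gh_f) = 0.3374; L/(gh_f) = 4.953
Term 1 = ε^1.25·(…)^4.75 = 3.52×10^-10; Term 2 = ν·Q^9.4·(…)^5.2 = 1.07×10^-8
D = 0.66·(3.52×10^-10 + 1.07×10^-8)^0.04 = 0.3172 m = 317 mm
Check: V = 3.30 m/s, Re = 1.32×10^6, f = 0.01125, h_f = 37.3 m ≈ 38.9 m ✓

D ≈ 317 mm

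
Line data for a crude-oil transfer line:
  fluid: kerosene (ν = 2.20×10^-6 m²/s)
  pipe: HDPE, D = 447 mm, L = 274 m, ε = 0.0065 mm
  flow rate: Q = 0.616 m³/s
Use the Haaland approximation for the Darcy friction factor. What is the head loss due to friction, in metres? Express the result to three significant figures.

V = 4Q/(πD²) = 4·0.616/(π·0.447²) = 3.925 m/s
Re = VD/ν = 3.925·0.447/2.20×10^-6 = 7.98×10^5 → turbulent
ε/D = 0.0065/447 = 1.45×10^-5
Haaland: f = 0.01227
h_f = f(L/D)V²/(2g) = 0.01227·(274/0.447)·3.925²/(2·9.81) = 5.907 m

h_f ≈ 5.91 m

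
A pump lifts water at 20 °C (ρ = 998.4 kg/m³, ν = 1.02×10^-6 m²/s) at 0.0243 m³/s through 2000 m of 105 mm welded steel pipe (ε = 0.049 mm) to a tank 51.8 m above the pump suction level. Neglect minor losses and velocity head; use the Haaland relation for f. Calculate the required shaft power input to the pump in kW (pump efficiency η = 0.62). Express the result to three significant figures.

V = 4Q/(πD²) = 2.806 m/s; Re = 2.89×10^5; ε/D = 4.67×10^-4; f = 0.01792
h_f = f(L/D)V²/2g = 137.0 m
Total head H = z + h_f = 51.8 + 137.0 = 188.8 m
P_hyd = ρgQH = 998.4·9.81·0.0243·188.8 = 44.95 kW
P_shaft = P_hyd/η = 44.95/0.62 = 72.49 kW

P_shaft ≈ 72.5 kW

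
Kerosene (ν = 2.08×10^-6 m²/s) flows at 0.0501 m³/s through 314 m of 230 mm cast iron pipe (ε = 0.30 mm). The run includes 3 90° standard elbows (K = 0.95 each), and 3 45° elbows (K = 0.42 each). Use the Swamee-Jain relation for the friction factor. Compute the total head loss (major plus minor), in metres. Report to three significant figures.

V = 4Q/(πD²) = 1.206 m/s; V²/2g = 0.07411 m
Re = 1.33×10^5, ε/D = 0.00130 → f = 0.02285 (Swamee-Jain)
Major: h_f = f(L/D)·V²/2g = 0.02285·1365·0.07411 = 2.312 m
Minor: ΣK = 4.11; h_m = ΣK·V²/2g = 0.3046 m
Total H_L = 2.312 + 0.3046 = 2.617 m

H_L ≈ 2.62 m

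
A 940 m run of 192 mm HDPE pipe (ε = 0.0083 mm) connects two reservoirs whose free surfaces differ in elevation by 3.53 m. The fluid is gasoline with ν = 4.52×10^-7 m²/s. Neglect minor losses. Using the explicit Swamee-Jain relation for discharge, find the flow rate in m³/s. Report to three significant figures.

Swamee-Jain (Type II): Q = -0.965·√(gD⁵h_f/L)·ln[ε/(3.7D) + √(3.17ν²L/(gD³h_f))]
√(gD⁵h_f/L) = √(9.81·0.192⁵·3.53/940) = 0.003100
ε/(3.7D) = 1.17×10^-5; √(3.17ν²L/(gD³h_f)) = 4.98×10^-5
Q = -0.965·0.003100·ln(6.152×10^-5) = 0.02901 m³/s
Check: V = 1.00 m/s, Re = 4.26×10^5, f = 0.01407, h_f = 3.53 m ≈ 3.53 m ✓

Q ≈ 0.0290 m³/s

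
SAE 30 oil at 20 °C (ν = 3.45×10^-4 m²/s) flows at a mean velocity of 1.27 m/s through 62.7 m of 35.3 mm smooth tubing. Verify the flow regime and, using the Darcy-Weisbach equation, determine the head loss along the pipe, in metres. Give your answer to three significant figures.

h_f ≈ 71.9 m

Re = VD/ν = 1.27·0.03530/3.45×10^-4 = 130 → laminar (Re < 2300)
f = 64/Re = 0.4925
h_f = f(L/D)V²/(2g) = 0.4925·(62.7/0.03530)·1.27²/(2·9.81) = 71.92 m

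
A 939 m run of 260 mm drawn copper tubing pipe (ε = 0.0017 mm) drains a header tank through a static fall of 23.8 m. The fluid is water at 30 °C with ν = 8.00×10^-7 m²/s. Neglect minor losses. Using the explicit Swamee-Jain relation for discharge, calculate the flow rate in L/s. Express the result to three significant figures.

Q ≈ 177 L/s

Swamee-Jain (Type II): Q = -0.965·√(gD⁵h_f/L)·ln[ε/(3.7D) + √(3.17ν²L/(gD³h_f))]
√(gD⁵h_f/L) = √(9.81·0.260⁵·23.8/939) = 0.01719
ε/(3.7D) = 1.77×10^-6; √(3.17ν²L/(gD³h_f)) = 2.15×10^-5
Q = -0.965·0.01719·ln(2.331×10^-5) = 0.1769 m³/s
Check: V = 3.33 m/s, Re = 1.08×10^6, f = 0.01162, h_f = 23.8 m ≈ 23.8 m ✓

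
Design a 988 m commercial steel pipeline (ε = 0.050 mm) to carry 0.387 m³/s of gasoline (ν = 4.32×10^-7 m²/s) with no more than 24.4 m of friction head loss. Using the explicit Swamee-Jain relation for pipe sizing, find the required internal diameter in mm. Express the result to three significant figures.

Swamee-Jain (Type III): D = 0.66·[ε^1.25·(LQ²/(gh_f))^4.75 + ν·Q^9.4·(L/(gh_f))^5.2]^0.04
LQ²/(gh_f) = 0.6182; L/(gh_f) = 4.128
Term 1 = ε^1.25·(…)^4.75 = 4.28×10^-7; Term 2 = ν·Q^9.4·(…)^5.2 = 9.15×10^-8
D = 0.66·(4.28×10^-7 + 9.15×10^-8)^0.04 = 0.3700 m = 370 mm
Check: V = 3.60 m/s, Re = 3.08×10^6, f = 0.01322, h_f = 23.3 m ≈ 24.4 m ✓

D ≈ 370 mm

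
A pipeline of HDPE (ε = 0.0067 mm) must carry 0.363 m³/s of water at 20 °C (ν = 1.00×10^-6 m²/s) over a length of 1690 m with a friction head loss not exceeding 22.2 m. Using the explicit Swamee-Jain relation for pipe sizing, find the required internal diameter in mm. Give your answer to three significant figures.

Swamee-Jain (Type III): D = 0.66·[ε^1.25·(LQ²/(gh_f))^4.75 + ν·Q^9.4·(L/(gh_f))^5.2]^0.04
LQ²/(gh_f) = 1.023; L/(gh_f) = 7.760
Term 1 = ε^1.25·(…)^4.75 = 3.79×10^-7; Term 2 = ν·Q^9.4·(…)^5.2 = 3.09×10^-6
D = 0.66·(3.79×10^-7 + 3.09×10^-6)^0.04 = 0.3992 m = 399 mm
Check: V = 2.90 m/s, Re = 1.16×10^6, f = 0.01177, h_f = 21.4 m ≈ 22.2 m ✓

D ≈ 399 mm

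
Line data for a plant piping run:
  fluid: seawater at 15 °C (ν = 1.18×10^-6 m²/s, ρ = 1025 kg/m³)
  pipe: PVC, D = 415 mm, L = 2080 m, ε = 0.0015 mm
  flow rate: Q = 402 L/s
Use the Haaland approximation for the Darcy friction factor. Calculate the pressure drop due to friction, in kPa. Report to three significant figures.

V = 4Q/(πD²) = 4·0.402/(π·0.415²) = 2.972 m/s
Re = VD/ν = 2.972·0.415/1.18×10^-6 = 1.05×10^6 → turbulent
ε/D = 0.0015/415 = 3.61×10^-6
Haaland: f = 0.01156
h_f = f(L/D)V²/(2g) = 0.01156·(2080/0.415)·2.972²/(2·9.81) = 26.09 m
Δp = ρg·h_f = 1025·9.81·26.09 = 262.3 kPa

Δp ≈ 262 kPa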